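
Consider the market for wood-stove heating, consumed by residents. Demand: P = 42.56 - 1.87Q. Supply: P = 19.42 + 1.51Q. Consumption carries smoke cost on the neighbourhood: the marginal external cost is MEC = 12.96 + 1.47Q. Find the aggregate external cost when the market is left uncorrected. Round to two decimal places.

Market equilibrium (private): 19.42 + 1.51Q = 42.56 - 1.87Q → Q_m = 6.8462.
Total external cost = ∫₀^{Q_m} (12.96 + 1.47Q) dQ = 12.96×6.8462 + ½×1.47×6.8462² = 123.1765.

123.18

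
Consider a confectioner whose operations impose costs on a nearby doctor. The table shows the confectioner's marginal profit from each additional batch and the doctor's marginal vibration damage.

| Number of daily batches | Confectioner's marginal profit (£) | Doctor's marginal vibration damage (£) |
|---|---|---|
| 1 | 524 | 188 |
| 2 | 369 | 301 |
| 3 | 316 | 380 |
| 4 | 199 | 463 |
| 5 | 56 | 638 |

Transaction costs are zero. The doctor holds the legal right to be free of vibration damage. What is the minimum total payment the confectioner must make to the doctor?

£489

Efficient level: marginal profit ≥ marginal vibration damage through level 2, so k* = 2.
With the doctor holding the right, the confectioner must at least compensate total damage at k*: 188 + 301 = 489.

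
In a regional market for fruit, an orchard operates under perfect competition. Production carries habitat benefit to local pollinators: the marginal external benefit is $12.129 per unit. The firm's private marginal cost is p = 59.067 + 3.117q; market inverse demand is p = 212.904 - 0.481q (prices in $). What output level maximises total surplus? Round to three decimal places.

Social marginal cost = private MC − MEB = 46.938 + 3.117q.
Set SMC = demand: 46.938 + 3.117q = 212.904 - 0.481q → q* = 46.1273.

q* = 46.127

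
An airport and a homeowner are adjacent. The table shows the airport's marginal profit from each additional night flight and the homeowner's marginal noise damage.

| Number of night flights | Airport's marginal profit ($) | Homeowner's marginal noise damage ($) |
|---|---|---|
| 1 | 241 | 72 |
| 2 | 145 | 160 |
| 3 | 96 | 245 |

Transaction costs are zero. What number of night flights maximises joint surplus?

Bargaining reaches the level where marginal profit last exceeds marginal noise damage.
That holds through level 1 (241 ≥ 72) but not at 2 (145 < 160).

1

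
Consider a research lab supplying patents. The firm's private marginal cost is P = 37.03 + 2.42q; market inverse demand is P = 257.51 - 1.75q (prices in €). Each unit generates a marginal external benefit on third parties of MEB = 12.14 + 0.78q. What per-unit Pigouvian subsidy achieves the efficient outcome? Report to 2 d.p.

Social marginal cost = private MC − MEB = 24.89 + 1.64q.
Set SMC = demand: 24.89 + 1.64q = 257.51 - 1.75q → q* = 68.6195.
The Pigouvian subsidy equals MEB at q*: 12.14 + 0.78×68.6195 = 65.6632.

subsidy = €65.66 per unit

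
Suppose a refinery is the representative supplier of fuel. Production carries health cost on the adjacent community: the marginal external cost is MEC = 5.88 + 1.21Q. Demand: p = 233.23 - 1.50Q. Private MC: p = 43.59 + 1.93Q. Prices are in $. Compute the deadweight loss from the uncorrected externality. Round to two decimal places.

Market equilibrium (private): 43.59 + 1.93Q = 233.23 - 1.50Q → Q_m = 55.2886.
Social marginal cost = private MC + MEC = 49.47 + 3.14Q.
Set SMC = demand: 49.47 + 3.14Q = 233.23 - 1.50Q → Q* = 39.6034.
The loss is the area between SMC and demand from Q* to Q_m; with linear curves that's a triangle of height MEC(Q_m).
DWL = ½ × 15.6852 × 72.7792 = 570.7782.

DWL = $570.78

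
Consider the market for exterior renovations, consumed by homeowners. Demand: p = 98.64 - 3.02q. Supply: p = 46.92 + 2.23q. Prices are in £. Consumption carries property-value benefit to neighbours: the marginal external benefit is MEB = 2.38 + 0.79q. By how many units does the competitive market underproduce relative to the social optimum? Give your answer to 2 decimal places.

2.28 units

Market equilibrium (private): 46.92 + 2.23q = 98.64 - 3.02q → q_m = 9.8514.
Social marginal benefit = demand + MEB = 101.02 - 2.23q.
Set SMB = MC: 101.02 - 2.23q = 46.92 + 2.23q → q* = 12.1300.
Gap = |9.8514 − 12.1300| = 2.2786.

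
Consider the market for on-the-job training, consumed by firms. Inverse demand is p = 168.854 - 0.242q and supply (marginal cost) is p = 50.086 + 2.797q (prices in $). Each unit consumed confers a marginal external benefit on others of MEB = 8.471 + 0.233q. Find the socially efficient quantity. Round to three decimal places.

Social marginal benefit = demand + MEB = 177.325 - 0.009q.
Set SMB = MC: 177.325 - 0.009q = 50.086 + 2.797q → q* = 45.3453.

q* = 45.345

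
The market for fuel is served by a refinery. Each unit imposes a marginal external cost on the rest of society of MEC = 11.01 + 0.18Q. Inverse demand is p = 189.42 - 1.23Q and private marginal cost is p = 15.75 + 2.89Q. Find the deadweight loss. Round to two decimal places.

Market equilibrium (private): 15.75 + 2.89Q = 189.42 - 1.23Q → Q_m = 42.1529.
Social marginal cost = private MC + MEC = 26.76 + 3.07Q.
Set SMC = demand: 26.76 + 3.07Q = 189.42 - 1.23Q → Q* = 37.8279.
Height of the DWL triangle at Q_m is SMC(Q_m) − demand(Q_m) = MEC(Q_m) = 18.5975.
DWL = ½ × 4.3250 × 18.5975 = 40.2171.

DWL = 40.22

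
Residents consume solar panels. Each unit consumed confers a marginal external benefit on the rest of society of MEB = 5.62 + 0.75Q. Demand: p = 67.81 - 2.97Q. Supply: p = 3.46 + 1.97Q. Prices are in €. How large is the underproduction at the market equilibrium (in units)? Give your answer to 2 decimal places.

Market equilibrium (private): 3.46 + 1.97Q = 67.81 - 2.97Q → Q_m = 13.0263.
Social marginal benefit = demand + MEB = 73.43 - 2.22Q.
Set SMB = MC: 73.43 - 2.22Q = 3.46 + 1.97Q → Q* = 16.6993.
Gap = |13.0263 − 16.6993| = 3.6730.

3.67 units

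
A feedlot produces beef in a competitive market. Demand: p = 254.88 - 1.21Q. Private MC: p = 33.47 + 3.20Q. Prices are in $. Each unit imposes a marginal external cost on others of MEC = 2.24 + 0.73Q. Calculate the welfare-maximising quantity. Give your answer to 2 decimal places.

Social marginal cost = private MC + MEC = 35.71 + 3.93Q.
Set SMC = demand: 35.71 + 3.93Q = 254.88 - 1.21Q → Q* = 42.6401.

Q* = 42.64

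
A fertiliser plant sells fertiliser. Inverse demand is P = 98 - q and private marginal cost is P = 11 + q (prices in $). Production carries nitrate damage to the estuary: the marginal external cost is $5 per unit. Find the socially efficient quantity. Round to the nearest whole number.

Social marginal cost = private MC + MEC = 16 + q.
Set SMC = demand: 16 + q = 98 - q → q* = 41.0000.

q* = 41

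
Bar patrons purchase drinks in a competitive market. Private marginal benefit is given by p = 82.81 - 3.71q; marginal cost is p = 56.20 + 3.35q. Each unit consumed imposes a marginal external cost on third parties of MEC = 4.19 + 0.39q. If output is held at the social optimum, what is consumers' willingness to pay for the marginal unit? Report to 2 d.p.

P = 71.65

Social marginal benefit = demand − MEC = 78.62 - 4.10q.
Set SMB = MC: 78.62 - 4.10q = 56.20 + 3.35q → q* = 3.0094.
Consumer price on the demand curve at q*: 82.81 − 3.71×3.0094 = 71.6451.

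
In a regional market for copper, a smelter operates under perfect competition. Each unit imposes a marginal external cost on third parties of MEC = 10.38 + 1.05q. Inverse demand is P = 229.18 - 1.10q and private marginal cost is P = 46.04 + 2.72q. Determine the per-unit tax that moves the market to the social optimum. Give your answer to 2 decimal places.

tax = 47.63 per unit

Social marginal cost = private MC + MEC = 56.42 + 3.77q.
Set SMC = demand: 56.42 + 3.77q = 229.18 - 1.10q → q* = 35.4743.
The Pigouvian tax equals MEC at q*: 10.38 + 1.05×35.4743 = 47.6280.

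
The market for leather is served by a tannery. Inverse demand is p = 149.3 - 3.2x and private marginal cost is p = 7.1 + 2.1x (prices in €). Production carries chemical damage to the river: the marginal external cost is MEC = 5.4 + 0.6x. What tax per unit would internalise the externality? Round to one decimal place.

tax = €19.3 per unit

Social marginal cost = private MC + MEC = 12.5 + 2.7x.
Set SMC = demand: 12.5 + 2.7x = 149.3 - 3.2x → x* = 23.1864.
The Pigouvian tax equals MEC at x*: 5.4 + 0.6×23.1864 = 19.3118.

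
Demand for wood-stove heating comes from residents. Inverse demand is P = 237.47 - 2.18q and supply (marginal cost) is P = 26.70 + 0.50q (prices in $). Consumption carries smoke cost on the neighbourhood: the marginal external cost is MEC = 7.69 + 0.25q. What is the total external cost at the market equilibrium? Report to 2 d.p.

$1377.92

Market equilibrium (private): 26.70 + 0.50q = 237.47 - 2.18q → q_m = 78.6455.
Total external cost = ∫₀^{q_m} (7.69 + 0.25q) dq = 7.69×78.6455 + ½×0.25×78.6455² = 1377.9232.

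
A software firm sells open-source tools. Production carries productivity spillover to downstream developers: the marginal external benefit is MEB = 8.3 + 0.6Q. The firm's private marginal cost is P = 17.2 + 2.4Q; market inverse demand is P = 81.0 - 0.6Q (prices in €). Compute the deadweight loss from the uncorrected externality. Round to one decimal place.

DWL = €92.4

Market equilibrium (private): 17.2 + 2.4Q = 81.0 - 0.6Q → Q_m = 21.2667.
Social marginal cost = private MC − MEB = 8.9 + 1.8Q.
Set SMC = demand: 8.9 + 1.8Q = 81.0 - 0.6Q → Q* = 30.0417.
Between Q* and Q_m the wedge demand − SMC runs linearly from 0 to MEB(Q_m), so the loss is a triangle.
DWL = ½ × 8.7750 × 21.0600 = 92.4008.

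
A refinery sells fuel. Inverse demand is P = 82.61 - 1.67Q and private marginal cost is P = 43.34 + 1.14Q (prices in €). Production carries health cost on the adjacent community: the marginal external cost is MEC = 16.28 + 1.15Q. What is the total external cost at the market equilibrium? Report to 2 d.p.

€339.81

Market equilibrium (private): 43.34 + 1.14Q = 82.61 - 1.67Q → Q_m = 13.9751.
Total external cost = ∫₀^{Q_m} (16.28 + 1.15Q) dQ = 16.28×13.9751 + ½×1.15×13.9751² = 339.8141.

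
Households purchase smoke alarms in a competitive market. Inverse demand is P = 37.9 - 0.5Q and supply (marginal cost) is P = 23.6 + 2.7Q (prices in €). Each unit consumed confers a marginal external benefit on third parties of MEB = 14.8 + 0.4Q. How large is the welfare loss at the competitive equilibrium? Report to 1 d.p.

Market equilibrium (private): 23.6 + 2.7Q = 37.9 - 0.5Q → Q_m = 4.4688.
Social marginal benefit = demand + MEB = 52.7 - 0.1Q.
Set SMB = MC: 52.7 - 0.1Q = 23.6 + 2.7Q → Q* = 10.3929.
The welfare-loss triangle has base |Q_m − Q*| and height MEB(Q_m) (the vertical gap between SMB and MC is zero at Q* and MEB at Q_m).
DWL = ½ × 5.9241 × 16.5875 = 49.1330.

DWL = €49.1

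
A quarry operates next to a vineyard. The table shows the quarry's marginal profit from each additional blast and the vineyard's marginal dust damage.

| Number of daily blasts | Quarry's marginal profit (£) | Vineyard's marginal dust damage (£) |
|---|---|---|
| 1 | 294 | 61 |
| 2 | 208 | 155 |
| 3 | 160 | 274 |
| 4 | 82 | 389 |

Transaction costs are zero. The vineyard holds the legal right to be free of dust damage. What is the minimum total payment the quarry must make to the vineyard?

£216

Efficient level: marginal profit ≥ marginal dust damage through level 2, so k* = 2.
With the vineyard holding the right, the quarry must at least compensate total damage at k*: 61 + 155 = 216.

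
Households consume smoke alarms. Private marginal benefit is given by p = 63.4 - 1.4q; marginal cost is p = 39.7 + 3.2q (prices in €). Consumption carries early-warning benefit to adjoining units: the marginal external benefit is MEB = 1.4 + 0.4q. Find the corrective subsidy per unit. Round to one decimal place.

subsidy = €3.8 per unit

Social marginal benefit = demand + MEB = 64.8 - q.
Set SMB = MC: 64.8 - q = 39.7 + 3.2q → q* = 5.9762.
The Pigouvian subsidy equals MEB at q*: 1.4 + 0.4×5.9762 = 3.7905.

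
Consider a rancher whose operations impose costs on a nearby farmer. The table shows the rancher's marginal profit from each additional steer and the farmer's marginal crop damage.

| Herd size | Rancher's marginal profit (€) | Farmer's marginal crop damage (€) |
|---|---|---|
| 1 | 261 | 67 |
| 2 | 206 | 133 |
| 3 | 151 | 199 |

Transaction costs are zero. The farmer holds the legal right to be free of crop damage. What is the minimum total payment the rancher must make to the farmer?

€200

Efficient level: marginal profit ≥ marginal crop damage through level 2, so k* = 2.
With the farmer holding the right, the rancher must at least compensate total damage at k*: 67 + 133 = 200.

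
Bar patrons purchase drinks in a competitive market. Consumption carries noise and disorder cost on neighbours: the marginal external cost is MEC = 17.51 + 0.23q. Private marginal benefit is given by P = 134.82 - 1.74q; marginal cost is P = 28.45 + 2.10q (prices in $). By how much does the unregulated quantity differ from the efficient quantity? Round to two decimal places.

5.87 units

Market equilibrium (private): 28.45 + 2.10q = 134.82 - 1.74q → q_m = 27.7005.
Social marginal benefit = demand − MEC = 117.31 - 1.97q.
Set SMB = MC: 117.31 - 1.97q = 28.45 + 2.10q → q* = 21.8329.
Gap = |27.7005 − 21.8329| = 5.8676.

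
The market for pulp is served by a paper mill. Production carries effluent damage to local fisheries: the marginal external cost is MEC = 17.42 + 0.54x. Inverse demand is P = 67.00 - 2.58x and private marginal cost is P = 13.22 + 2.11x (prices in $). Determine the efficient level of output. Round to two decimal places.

x* = 6.95

Social marginal cost = private MC + MEC = 30.64 + 2.65x.
Set SMC = demand: 30.64 + 2.65x = 67.00 - 2.58x → x* = 6.9522.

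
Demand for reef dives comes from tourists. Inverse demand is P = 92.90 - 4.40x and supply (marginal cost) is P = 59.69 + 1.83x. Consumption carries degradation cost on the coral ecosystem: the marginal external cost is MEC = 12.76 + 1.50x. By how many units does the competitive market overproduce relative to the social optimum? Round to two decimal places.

Market equilibrium (private): 59.69 + 1.83x = 92.90 - 4.40x → x_m = 5.3307.
Social marginal benefit = demand − MEC = 80.14 - 5.90x.
Set SMB = MC: 80.14 - 5.90x = 59.69 + 1.83x → x* = 2.6455.
Gap = |5.3307 − 2.6455| = 2.6852.

2.69 units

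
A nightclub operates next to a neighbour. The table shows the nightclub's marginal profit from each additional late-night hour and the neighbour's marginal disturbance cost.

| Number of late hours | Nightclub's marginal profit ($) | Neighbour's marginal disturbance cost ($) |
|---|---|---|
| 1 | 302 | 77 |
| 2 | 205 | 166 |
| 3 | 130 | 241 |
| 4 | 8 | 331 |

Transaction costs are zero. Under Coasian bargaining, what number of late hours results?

2

Bargaining reaches the level where marginal profit last exceeds marginal disturbance cost.
That holds through level 2 (205 ≥ 166) but not at 3 (130 < 241).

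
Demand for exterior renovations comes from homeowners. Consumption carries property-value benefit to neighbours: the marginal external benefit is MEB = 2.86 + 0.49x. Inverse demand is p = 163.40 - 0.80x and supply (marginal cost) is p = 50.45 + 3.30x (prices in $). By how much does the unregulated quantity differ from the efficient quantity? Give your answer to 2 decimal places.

4.53 units

Market equilibrium (private): 50.45 + 3.30x = 163.40 - 0.80x → x_m = 27.5488.
Social marginal benefit = demand + MEB = 166.26 - 0.31x.
Set SMB = MC: 166.26 - 0.31x = 50.45 + 3.30x → x* = 32.0803.
Gap = |27.5488 − 32.0803| = 4.5315.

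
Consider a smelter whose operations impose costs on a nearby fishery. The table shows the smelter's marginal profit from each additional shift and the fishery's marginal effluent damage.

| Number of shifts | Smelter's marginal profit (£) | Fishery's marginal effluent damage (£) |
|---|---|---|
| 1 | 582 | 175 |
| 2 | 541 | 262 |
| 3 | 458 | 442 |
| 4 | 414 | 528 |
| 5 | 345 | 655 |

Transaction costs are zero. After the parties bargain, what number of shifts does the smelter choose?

Bargaining reaches the level where marginal profit last exceeds marginal effluent damage.
That holds through level 3 (458 ≥ 442) but not at 4 (414 < 528).

3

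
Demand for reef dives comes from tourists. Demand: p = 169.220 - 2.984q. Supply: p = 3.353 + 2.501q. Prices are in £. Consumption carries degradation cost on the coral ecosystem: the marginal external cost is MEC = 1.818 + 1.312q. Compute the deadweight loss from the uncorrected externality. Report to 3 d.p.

DWL = £126.649

Market equilibrium (private): 3.353 + 2.501q = 169.220 - 2.984q → q_m = 30.2401.
Social marginal benefit = demand − MEC = 167.402 - 4.296q.
Set SMB = MC: 167.402 - 4.296q = 3.353 + 2.501q → q* = 24.1355.
The loss is the area between SMB and MC from q* to q_m; with linear curves that's a triangle of height MEC(q_m).
DWL = ½ × 6.1046 × 41.4930 = 126.6491.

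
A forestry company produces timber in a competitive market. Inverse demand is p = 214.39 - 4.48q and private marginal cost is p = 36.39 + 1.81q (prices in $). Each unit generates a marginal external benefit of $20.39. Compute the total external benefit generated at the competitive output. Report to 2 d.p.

Market equilibrium (private): 36.39 + 1.81q = 214.39 - 4.48q → q_m = 28.2989.
Total external benefit = MEB × q_m = 20.39 × 28.2989 = 577.0146.

$577.01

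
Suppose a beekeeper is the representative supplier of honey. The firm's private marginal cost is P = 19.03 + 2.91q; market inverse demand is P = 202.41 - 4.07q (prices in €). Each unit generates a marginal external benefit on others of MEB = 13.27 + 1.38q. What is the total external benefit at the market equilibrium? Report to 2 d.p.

€824.89

Market equilibrium (private): 19.03 + 2.91q = 202.41 - 4.07q → q_m = 26.2722.
Total external benefit = ∫₀^{q_m} (13.27 + 1.38q) dq = 13.27×26.2722 + ½×1.38×26.2722² = 824.8898.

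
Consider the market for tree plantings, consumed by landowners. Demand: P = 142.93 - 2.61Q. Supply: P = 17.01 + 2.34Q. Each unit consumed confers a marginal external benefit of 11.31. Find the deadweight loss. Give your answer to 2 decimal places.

DWL = 12.92

Market equilibrium (private): 17.01 + 2.34Q = 142.93 - 2.61Q → Q_m = 25.4384.
Social marginal benefit = demand + MEB = 154.24 - 2.61Q.
Set SMB = MC: 154.24 - 2.61Q = 17.01 + 2.34Q → Q* = 27.7232.
The welfare-loss triangle has base |Q_m − Q*| and height MEB(Q_m) (the vertical gap between SMB and MC is zero at Q* and MEB at Q_m).
DWL = ½ × 2.2848 × 11.3100 = 12.9205.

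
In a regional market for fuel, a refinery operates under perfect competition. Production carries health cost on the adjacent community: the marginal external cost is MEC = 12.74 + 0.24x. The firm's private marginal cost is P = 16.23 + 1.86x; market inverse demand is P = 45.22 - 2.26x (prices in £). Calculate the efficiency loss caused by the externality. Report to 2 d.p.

DWL = £23.87

Market equilibrium (private): 16.23 + 1.86x = 45.22 - 2.26x → x_m = 7.0364.
Social marginal cost = private MC + MEC = 28.97 + 2.10x.
Set SMC = demand: 28.97 + 2.10x = 45.22 - 2.26x → x* = 3.7271.
The welfare-loss triangle has base |x_m − x*| and height MEC(x_m) (the vertical gap between SMC and demand is zero at x* and MEC at x_m).
DWL = ½ × 3.3093 × 14.4287 = 23.8744.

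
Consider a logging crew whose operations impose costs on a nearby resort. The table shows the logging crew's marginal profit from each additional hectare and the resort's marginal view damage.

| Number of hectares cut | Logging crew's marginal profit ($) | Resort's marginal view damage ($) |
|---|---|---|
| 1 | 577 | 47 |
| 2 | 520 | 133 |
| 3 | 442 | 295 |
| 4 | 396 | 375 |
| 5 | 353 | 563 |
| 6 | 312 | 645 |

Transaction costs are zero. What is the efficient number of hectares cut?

4

Bargaining reaches the level where marginal profit last exceeds marginal view damage.
That holds through level 4 (396 ≥ 375) but not at 5 (353 < 563).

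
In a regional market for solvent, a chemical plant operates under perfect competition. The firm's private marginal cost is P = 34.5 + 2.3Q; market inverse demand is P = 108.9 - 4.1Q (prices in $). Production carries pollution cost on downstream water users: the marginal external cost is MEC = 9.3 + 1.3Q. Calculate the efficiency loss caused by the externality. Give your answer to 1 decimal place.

Market equilibrium (private): 34.5 + 2.3Q = 108.9 - 4.1Q → Q_m = 11.6250.
Social marginal cost = private MC + MEC = 43.8 + 3.6Q.
Set SMC = demand: 43.8 + 3.6Q = 108.9 - 4.1Q → Q* = 8.4545.
The welfare-loss triangle has base |Q_m − Q*| and height MEC(Q_m) (the vertical gap between SMC and demand is zero at Q* and MEC at Q_m).
DWL = ½ × 3.1705 × 24.4125 = 38.6999.

DWL = $38.7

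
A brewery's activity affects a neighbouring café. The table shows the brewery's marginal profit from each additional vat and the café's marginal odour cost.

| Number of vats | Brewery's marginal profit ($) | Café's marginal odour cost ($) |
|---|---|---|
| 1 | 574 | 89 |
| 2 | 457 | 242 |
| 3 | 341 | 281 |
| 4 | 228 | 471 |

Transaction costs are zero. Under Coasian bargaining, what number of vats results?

3

Bargaining reaches the level where marginal profit last exceeds marginal odour cost.
That holds through level 3 (341 ≥ 281) but not at 4 (228 < 471).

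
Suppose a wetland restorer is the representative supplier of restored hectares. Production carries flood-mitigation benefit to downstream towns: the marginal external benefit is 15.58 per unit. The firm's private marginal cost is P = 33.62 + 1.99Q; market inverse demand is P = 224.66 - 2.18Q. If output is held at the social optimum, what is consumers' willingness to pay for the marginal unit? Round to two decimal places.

P = 116.64

Social marginal cost = private MC − MEB = 18.04 + 1.99Q.
Set SMC = demand: 18.04 + 1.99Q = 224.66 - 2.18Q → Q* = 49.5492.
Consumer price on the demand curve at Q*: 224.66 − 2.18×49.5492 = 116.6427.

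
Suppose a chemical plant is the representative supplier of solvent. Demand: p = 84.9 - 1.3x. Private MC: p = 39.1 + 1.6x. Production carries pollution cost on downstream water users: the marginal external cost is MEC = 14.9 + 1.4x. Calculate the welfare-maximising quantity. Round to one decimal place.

Social marginal cost = private MC + MEC = 54.0 + 3.0x.
Set SMC = demand: 54.0 + 3.0x = 84.9 - 1.3x → x* = 7.1860.

x* = 7.2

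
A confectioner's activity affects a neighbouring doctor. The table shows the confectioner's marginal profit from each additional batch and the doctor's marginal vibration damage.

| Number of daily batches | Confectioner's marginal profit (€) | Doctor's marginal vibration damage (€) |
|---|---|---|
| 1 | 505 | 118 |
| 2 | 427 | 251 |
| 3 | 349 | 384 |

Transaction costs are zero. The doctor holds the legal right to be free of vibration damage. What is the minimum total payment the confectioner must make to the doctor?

€369

Efficient level: marginal profit ≥ marginal vibration damage through level 2, so k* = 2.
With the doctor holding the right, the confectioner must at least compensate total damage at k*: 118 + 251 = 369.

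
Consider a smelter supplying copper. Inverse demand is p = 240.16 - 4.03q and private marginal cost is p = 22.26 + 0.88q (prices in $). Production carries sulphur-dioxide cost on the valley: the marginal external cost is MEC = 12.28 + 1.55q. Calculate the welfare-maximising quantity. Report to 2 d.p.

Social marginal cost = private MC + MEC = 34.54 + 2.43q.
Set SMC = demand: 34.54 + 2.43q = 240.16 - 4.03q → q* = 31.8297.

q* = 31.83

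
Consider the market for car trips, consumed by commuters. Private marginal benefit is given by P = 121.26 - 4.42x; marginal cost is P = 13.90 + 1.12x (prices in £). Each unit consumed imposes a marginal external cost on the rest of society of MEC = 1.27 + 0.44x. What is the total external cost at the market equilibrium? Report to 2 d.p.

Market equilibrium (private): 13.90 + 1.12x = 121.26 - 4.42x → x_m = 19.3791.
Total external cost = ∫₀^{x_m} (1.27 + 0.44x) dx = 1.27×19.3791 + ½×0.44×19.3791² = 107.2324.

£107.23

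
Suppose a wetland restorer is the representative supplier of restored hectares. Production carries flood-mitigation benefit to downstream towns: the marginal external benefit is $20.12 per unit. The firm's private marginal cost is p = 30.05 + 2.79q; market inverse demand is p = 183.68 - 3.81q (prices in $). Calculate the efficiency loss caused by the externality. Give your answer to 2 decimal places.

Market equilibrium (private): 30.05 + 2.79q = 183.68 - 3.81q → q_m = 23.2773.
Social marginal cost = private MC − MEB = 9.93 + 2.79q.
Set SMC = demand: 9.93 + 2.79q = 183.68 - 3.81q → q* = 26.3258.
Height of the DWL triangle at q_m is demand(q_m) − SMC(q_m) = MEB(q_m) = 20.1200.
DWL = ½ × 3.0485 × 20.1200 = 30.6679.

DWL = $30.67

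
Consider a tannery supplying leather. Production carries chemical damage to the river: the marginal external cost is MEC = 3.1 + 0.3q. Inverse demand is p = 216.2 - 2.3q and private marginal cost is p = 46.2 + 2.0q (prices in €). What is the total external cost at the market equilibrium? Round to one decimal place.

Market equilibrium (private): 46.2 + 2.0q = 216.2 - 2.3q → q_m = 39.5349.
Total external cost = ∫₀^{q_m} (3.1 + 0.3q) dq = 3.1×39.5349 + ½×0.3×39.5349² = 357.0094.

€357.0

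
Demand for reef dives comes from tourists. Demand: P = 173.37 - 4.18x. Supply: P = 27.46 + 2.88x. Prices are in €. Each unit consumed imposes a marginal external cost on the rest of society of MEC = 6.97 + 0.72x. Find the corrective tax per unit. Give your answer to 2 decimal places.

Social marginal benefit = demand − MEC = 166.40 - 4.90x.
Set SMB = MC: 166.40 - 4.90x = 27.46 + 2.88x → x* = 17.8586.
The Pigouvian tax equals MEC at x*: 6.97 + 0.72×17.8586 = 19.8282.

tax = €19.83 per unit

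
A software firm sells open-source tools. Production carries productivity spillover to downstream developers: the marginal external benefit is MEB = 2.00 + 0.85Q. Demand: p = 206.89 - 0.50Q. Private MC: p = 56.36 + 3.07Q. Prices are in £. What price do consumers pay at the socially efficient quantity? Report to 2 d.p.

Social marginal cost = private MC − MEB = 54.36 + 2.22Q.
Set SMC = demand: 54.36 + 2.22Q = 206.89 - 0.50Q → Q* = 56.0772.
Consumer price on the demand curve at Q*: 206.89 − 0.50×56.0772 = 178.8514.

P = £178.85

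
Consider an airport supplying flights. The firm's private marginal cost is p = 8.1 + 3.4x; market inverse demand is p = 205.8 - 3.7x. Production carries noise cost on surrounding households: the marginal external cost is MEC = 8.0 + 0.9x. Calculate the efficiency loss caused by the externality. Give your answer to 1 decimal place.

Market equilibrium (private): 8.1 + 3.4x = 205.8 - 3.7x → x_m = 27.8451.
Social marginal cost = private MC + MEC = 16.1 + 4.3x.
Set SMC = demand: 16.1 + 4.3x = 205.8 - 3.7x → x* = 23.7125.
The loss is the area between SMC and demand from x* to x_m; with linear curves that's a triangle of height MEC(x_m).
DWL = ½ × 4.1326 × 33.0606 = 68.3131.

DWL = 68.3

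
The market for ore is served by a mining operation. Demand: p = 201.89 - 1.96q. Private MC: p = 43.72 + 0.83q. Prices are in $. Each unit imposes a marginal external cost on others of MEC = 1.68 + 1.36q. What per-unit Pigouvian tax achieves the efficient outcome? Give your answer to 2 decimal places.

Social marginal cost = private MC + MEC = 45.40 + 2.19q.
Set SMC = demand: 45.40 + 2.19q = 201.89 - 1.96q → q* = 37.7084.
The Pigouvian tax equals MEC at q*: 1.68 + 1.36×37.7084 = 52.9634.

tax = $52.96 per unit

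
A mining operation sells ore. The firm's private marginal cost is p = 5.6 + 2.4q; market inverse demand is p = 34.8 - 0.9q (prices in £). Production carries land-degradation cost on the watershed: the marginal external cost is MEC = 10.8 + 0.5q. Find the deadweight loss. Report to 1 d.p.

DWL = £30.5

Market equilibrium (private): 5.6 + 2.4q = 34.8 - 0.9q → q_m = 8.8485.
Social marginal cost = private MC + MEC = 16.4 + 2.9q.
Set SMC = demand: 16.4 + 2.9q = 34.8 - 0.9q → q* = 4.8421.
Between q* and q_m the wedge SMC − demand runs linearly from 0 to MEC(q_m), so the loss is a triangle.
DWL = ½ × 4.0064 × 15.2242 = 30.4971.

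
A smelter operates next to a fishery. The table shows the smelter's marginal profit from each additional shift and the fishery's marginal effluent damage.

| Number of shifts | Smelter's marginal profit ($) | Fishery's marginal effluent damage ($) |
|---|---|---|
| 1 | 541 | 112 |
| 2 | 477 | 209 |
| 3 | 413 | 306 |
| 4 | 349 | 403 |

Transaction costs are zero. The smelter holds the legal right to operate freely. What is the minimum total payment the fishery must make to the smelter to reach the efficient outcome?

Left alone the smelter would choose level 4 (marginal profit stays positive).
Efficient level: k* = 3 (marginal profit ≥ marginal effluent damage through 3).
The fishery must at least cover the smelter's forgone profit from cutting 4→3: 349 = 349.

$349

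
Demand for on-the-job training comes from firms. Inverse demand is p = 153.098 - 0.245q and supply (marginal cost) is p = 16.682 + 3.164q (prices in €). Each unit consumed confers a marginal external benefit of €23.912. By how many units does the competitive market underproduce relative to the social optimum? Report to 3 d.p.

Market equilibrium (private): 16.682 + 3.164q = 153.098 - 0.245q → q_m = 40.0164.
Social marginal benefit = demand + MEB = 177.010 - 0.245q.
Set SMB = MC: 177.010 - 0.245q = 16.682 + 3.164q → q* = 47.0308.
Gap = |40.0164 − 47.0308| = 7.0144.

7.014 units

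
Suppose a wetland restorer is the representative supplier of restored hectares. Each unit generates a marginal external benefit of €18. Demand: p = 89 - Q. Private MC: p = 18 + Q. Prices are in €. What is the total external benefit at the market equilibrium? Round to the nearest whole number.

€639

Market equilibrium (private): 18 + Q = 89 - Q → Q_m = 35.5000.
Total external benefit = MEB × Q_m = 18 × 35.5000 = 639.0000.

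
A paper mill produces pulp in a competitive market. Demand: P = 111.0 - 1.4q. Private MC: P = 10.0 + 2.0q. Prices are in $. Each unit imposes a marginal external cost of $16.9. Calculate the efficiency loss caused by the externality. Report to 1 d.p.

Market equilibrium (private): 10.0 + 2.0q = 111.0 - 1.4q → q_m = 29.7059.
Social marginal cost = private MC + MEC = 26.9 + 2.0q.
Set SMC = demand: 26.9 + 2.0q = 111.0 - 1.4q → q* = 24.7353.
Height of the DWL triangle at q_m is SMC(q_m) − demand(q_m) = MEC(q_m) = 16.9000.
DWL = ½ × 4.9706 × 16.9000 = 42.0016.

DWL = $42.0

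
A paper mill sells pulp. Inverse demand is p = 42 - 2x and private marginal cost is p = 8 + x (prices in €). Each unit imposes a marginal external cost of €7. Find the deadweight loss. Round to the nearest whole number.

Market equilibrium (private): 8 + x = 42 - 2x → x_m = 11.3333.
Social marginal cost = private MC + MEC = 15 + x.
Set SMC = demand: 15 + x = 42 - 2x → x* = 9.0000.
The loss is the area between SMC and demand from x* to x_m; with linear curves that's a triangle of height MEC(x_m).
DWL = ½ × 2.3333 × 7.0000 = 8.1666.

DWL = €8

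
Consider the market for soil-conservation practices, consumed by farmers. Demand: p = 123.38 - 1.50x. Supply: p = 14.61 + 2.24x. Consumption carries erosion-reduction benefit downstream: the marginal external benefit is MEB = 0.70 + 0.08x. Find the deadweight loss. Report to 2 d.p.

DWL = 1.25

Market equilibrium (private): 14.61 + 2.24x = 123.38 - 1.50x → x_m = 29.0829.
Social marginal benefit = demand + MEB = 124.08 - 1.42x.
Set SMB = MC: 124.08 - 1.42x = 14.61 + 2.24x → x* = 29.9098.
The welfare-loss triangle has base |x_m − x*| and height MEB(x_m) (the vertical gap between SMB and MC is zero at x* and MEB at x_m).
DWL = ½ × 0.8269 × 3.0266 = 1.2513.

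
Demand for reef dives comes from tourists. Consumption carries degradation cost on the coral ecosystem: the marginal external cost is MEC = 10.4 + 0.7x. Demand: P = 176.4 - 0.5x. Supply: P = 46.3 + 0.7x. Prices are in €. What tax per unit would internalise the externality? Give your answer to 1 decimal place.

Social marginal benefit = demand − MEC = 166.0 - 1.2x.
Set SMB = MC: 166.0 - 1.2x = 46.3 + 0.7x → x* = 63.0000.
The Pigouvian tax equals MEC at x*: 10.4 + 0.7×63.0000 = 54.5000.

tax = €54.5 per unit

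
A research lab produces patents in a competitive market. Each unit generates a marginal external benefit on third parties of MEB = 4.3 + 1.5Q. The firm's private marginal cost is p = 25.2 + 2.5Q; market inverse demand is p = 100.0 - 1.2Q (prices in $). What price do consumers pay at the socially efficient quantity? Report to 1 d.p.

Social marginal cost = private MC − MEB = 20.9 + Q.
Set SMC = demand: 20.9 + Q = 100.0 - 1.2Q → Q* = 35.9545.
Consumer price on the demand curve at Q*: 100.0 − 1.2×35.9545 = 56.8546.

P = $56.9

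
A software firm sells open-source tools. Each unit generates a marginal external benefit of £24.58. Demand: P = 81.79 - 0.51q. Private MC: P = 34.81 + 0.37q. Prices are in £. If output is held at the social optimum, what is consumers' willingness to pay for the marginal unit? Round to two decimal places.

Social marginal cost = private MC − MEB = 10.23 + 0.37q.
Set SMC = demand: 10.23 + 0.37q = 81.79 - 0.51q → q* = 81.3182.
Consumer price on the demand curve at q*: 81.79 − 0.51×81.3182 = 40.3177.

P = £40.32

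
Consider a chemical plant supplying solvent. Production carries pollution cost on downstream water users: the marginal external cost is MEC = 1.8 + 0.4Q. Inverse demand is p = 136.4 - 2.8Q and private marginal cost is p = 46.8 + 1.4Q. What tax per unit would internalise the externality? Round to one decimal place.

Social marginal cost = private MC + MEC = 48.6 + 1.8Q.
Set SMC = demand: 48.6 + 1.8Q = 136.4 - 2.8Q → Q* = 19.0870.
The Pigouvian tax equals MEC at Q*: 1.8 + 0.4×19.0870 = 9.4348.

tax = 9.4 per unit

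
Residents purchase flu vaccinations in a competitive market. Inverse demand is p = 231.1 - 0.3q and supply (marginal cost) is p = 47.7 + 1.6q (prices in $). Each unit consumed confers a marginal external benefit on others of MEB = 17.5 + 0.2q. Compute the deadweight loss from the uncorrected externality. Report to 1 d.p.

DWL = $398.4

Market equilibrium (private): 47.7 + 1.6q = 231.1 - 0.3q → q_m = 96.5263.
Social marginal benefit = demand + MEB = 248.6 - 0.1q.
Set SMB = MC: 248.6 - 0.1q = 47.7 + 1.6q → q* = 118.1765.
Height of the DWL triangle at q_m is SMB(q_m) − MC(q_m) = MEB(q_m) = 36.8053.
DWL = ½ × 21.6502 × 36.8053 = 398.4211.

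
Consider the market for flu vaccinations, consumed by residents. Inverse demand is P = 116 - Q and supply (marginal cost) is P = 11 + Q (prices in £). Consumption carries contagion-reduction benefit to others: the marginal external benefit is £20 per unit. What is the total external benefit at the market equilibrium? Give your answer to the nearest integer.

£1050

Market equilibrium (private): 11 + Q = 116 - Q → Q_m = 52.5000.
Total external benefit = MEB × Q_m = 20 × 52.5000 = 1050.0000.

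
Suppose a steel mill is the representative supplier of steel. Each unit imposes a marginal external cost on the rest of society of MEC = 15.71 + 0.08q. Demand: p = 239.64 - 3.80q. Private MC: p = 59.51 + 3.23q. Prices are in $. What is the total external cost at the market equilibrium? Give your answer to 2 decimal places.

$428.80

Market equilibrium (private): 59.51 + 3.23q = 239.64 - 3.80q → q_m = 25.6230.
Total external cost = ∫₀^{q_m} (15.71 + 0.08q) dq = 15.71×25.6230 + ½×0.08×25.6230² = 428.7989.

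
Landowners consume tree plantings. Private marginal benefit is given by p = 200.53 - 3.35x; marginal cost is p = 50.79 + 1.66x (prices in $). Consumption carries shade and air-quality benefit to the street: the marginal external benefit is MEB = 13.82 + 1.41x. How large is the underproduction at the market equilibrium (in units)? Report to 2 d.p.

Market equilibrium (private): 50.79 + 1.66x = 200.53 - 3.35x → x_m = 29.8882.
Social marginal benefit = demand + MEB = 214.35 - 1.94x.
Set SMB = MC: 214.35 - 1.94x = 50.79 + 1.66x → x* = 45.4333.
Gap = |29.8882 − 45.4333| = 15.5451.

15.55 units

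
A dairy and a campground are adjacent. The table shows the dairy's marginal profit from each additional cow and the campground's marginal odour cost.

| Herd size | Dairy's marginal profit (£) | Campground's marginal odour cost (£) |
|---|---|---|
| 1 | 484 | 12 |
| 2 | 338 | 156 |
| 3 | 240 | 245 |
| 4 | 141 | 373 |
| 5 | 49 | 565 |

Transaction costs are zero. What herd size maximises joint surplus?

Bargaining reaches the level where marginal profit last exceeds marginal odour cost.
That holds through level 2 (338 ≥ 156) but not at 3 (240 < 245).

2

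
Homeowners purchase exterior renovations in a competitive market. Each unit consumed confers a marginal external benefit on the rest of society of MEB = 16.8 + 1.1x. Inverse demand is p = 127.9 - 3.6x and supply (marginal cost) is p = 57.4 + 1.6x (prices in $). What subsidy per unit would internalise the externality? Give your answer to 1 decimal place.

subsidy = $40.2 per unit

Social marginal benefit = demand + MEB = 144.7 - 2.5x.
Set SMB = MC: 144.7 - 2.5x = 57.4 + 1.6x → x* = 21.2927.
The Pigouvian subsidy equals MEB at x*: 16.8 + 1.1×21.2927 = 40.2220.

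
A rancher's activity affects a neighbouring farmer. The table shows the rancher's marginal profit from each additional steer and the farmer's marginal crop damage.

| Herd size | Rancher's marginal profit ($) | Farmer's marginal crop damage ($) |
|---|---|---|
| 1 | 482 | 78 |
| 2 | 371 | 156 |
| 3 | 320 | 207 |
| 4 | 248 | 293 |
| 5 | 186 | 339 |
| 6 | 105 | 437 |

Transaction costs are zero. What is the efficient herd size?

Bargaining reaches the level where marginal profit last exceeds marginal crop damage.
That holds through level 3 (320 ≥ 207) but not at 4 (248 < 293).

3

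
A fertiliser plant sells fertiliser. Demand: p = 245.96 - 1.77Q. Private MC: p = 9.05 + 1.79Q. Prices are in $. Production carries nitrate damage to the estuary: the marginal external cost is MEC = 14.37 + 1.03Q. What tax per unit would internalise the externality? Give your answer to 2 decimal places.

Social marginal cost = private MC + MEC = 23.42 + 2.82Q.
Set SMC = demand: 23.42 + 2.82Q = 245.96 - 1.77Q → Q* = 48.4837.
The Pigouvian tax equals MEC at Q*: 14.37 + 1.03×48.4837 = 64.3082.

tax = $64.31 per unit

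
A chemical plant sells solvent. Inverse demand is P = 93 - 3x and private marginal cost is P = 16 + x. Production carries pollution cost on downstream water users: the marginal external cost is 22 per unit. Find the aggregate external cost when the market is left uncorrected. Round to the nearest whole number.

424

Market equilibrium (private): 16 + x = 93 - 3x → x_m = 19.2500.
Total external cost = MEC × x_m = 22 × 19.2500 = 423.5000.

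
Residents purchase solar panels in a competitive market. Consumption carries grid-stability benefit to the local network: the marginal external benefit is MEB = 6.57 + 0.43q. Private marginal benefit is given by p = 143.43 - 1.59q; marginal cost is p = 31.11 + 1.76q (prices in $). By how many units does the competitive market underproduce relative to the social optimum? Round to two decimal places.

7.19 units

Market equilibrium (private): 31.11 + 1.76q = 143.43 - 1.59q → q_m = 33.5284.
Social marginal benefit = demand + MEB = 150.00 - 1.16q.
Set SMB = MC: 150.00 - 1.16q = 31.11 + 1.76q → q* = 40.7158.
Gap = |33.5284 − 40.7158| = 7.1874.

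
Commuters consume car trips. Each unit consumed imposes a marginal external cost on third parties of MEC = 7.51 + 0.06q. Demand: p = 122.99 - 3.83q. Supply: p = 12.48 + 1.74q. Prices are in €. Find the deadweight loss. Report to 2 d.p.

DWL = €6.72

Market equilibrium (private): 12.48 + 1.74q = 122.99 - 3.83q → q_m = 19.8402.
Social marginal benefit = demand − MEC = 115.48 - 3.89q.
Set SMB = MC: 115.48 - 3.89q = 12.48 + 1.74q → q* = 18.2948.
Height of the DWL triangle at q_m is MC(q_m) − SMB(q_m) = MEC(q_m) = 8.7004.
DWL = ½ × 1.5454 × 8.7004 = 6.7228.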